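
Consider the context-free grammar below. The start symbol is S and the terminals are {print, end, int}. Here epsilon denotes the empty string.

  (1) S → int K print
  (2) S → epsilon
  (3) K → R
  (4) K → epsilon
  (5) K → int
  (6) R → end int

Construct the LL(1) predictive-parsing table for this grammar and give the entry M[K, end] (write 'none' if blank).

FIRST(S) = {epsilon, int}
FIRST(R) = {end}
FIRST(K) = {epsilon, end, int}  (via R)
FOLLOW(S) includes $ since S is the start symbol.
FOLLOW(K): in S→int K print, K is followed by print with FIRST {print}. Thus FOLLOW(K) = {print}.
For K → R: FIRST(R) = {end}, so it goes in M[K, t] for t ∈ {end}.
For K → epsilon: FIRST(epsilon) = {epsilon}, so it goes in M[K, t] for t ∈ {}; since epsilon ∈ FIRST, also for every t ∈ FOLLOW(K) = {print}.
For K → int: FIRST(int) = {int}, so it goes in M[K, t] for t ∈ {int}.

K → R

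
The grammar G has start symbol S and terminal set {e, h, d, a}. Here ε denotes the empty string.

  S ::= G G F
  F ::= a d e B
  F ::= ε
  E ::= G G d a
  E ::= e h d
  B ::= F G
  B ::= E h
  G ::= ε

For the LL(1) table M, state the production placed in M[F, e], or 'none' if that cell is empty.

none

FIRST(F) = {ε, a}
FIRST(G) = {ε}
FIRST(S) = {ε, a}  (via G G F)
FIRST(E) = {d, e}  (via G G d a)
FIRST(B) = {ε, a, d, e}  (via F G, E h)
FOLLOW(S) includes $ since S is the start symbol.
FOLLOW(S): S appears on no right-hand side. Thus FOLLOW(S) = {$}.
FOLLOW(F): in S::=G G F, the suffix after F is empty, so FOLLOW(F) ⊇ FOLLOW(S) = {$}; in B::=F G, F is followed by G with FIRST {ε}; in B::=F G, the suffix after F is nullable, so FOLLOW(F) ⊇ FOLLOW(B) = {$}. Thus FOLLOW(F) = {$}.
FOLLOW(B): in F::=a d e B, the suffix after B is empty, so FOLLOW(B) ⊇ FOLLOW(F) = {$}. Thus FOLLOW(B) = {$}.
For F ::= a d e B: FIRST(a d e B) = {a}, so it goes in M[F, t] for t ∈ {a}.
For F ::= ε: FIRST(ε) = {ε}, so it goes in M[F, t] for t ∈ {}; since ε ∈ FIRST, also for every t ∈ FOLLOW(F) = {$}.
None of these place a production in M[F, e].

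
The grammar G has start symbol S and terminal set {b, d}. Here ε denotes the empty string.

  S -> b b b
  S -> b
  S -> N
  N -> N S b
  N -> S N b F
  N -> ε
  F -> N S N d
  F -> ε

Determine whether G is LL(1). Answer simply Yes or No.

FIRST(S) = {ε, b}
FIRST(N) = {ε, b}
FIRST(F) = {ε, b, d}
FOLLOW(S) = {$, b, d}
FOLLOW(N) = {$, b, d}
FOLLOW(F) = {$, b, d}
Cell M[F, b] receives both F -> N S N d and F -> ε — the grammar is not LL(1).

No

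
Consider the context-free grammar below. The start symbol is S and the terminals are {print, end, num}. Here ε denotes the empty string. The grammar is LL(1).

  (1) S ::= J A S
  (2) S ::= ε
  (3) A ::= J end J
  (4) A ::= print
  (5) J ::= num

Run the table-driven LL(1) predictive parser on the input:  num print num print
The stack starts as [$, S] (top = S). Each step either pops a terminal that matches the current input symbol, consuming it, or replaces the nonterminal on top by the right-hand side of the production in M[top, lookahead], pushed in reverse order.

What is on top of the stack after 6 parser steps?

J

     Stack      Input                  Action
  1  $ S        num print num print $  expand S ::= J A S
  2  $ S A J    num print num print $  expand J ::= num
  3  $ S A num  num print num print $  match num
  4  $ S A      print num print $      expand A ::= print
  5  $ S print  print num print $      match print
  6  $ S        num print $            expand S ::= J A S
Stack after step 6: $ S A J (top = J).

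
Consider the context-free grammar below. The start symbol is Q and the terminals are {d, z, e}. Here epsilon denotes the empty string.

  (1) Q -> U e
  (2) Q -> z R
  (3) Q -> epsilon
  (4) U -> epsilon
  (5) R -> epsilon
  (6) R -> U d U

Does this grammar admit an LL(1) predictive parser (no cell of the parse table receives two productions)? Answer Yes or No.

FIRST(Q) = {epsilon, e, z}
FIRST(U) = {epsilon}
FIRST(R) = {epsilon, d}
FOLLOW(Q) = {$}
FOLLOW(U) = {$, d, e}
FOLLOW(R) = {$}
Each cell of M receives at most one production.

Yes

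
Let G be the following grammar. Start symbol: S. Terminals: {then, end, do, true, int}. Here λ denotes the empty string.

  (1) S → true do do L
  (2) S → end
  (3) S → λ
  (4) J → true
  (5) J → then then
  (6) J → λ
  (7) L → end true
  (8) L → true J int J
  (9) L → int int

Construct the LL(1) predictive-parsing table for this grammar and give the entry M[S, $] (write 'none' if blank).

FIRST(S): from S→true do do L we get {true}; from S→end we get {end}; from S→λ we get {λ}. So FIRST(S) = {λ, end, true}.
FIRST(J): from J→true we get {true}; from J→then then we get {then}; from J→λ we get {λ}. So FIRST(J) = {λ, then, true}.
FIRST(L): from L→end true we get {end}; from L→true J int J we get {true}; from L→int int we get {int}. So FIRST(L) = {end, int, true}.
FOLLOW(S) includes $ since S is the start symbol.
FOLLOW(S): S appears on no right-hand side. Thus FOLLOW(S) = {$}.
For S → true do do L: FIRST(true do do L) = {true}, so it goes in M[S, t] for t ∈ {true}.
For S → end: FIRST(end) = {end}, so it goes in M[S, t] for t ∈ {end}.
For S → λ: FIRST(λ) = {λ}, so it goes in M[S, t] for t ∈ {}; since λ ∈ FIRST, also for every t ∈ FOLLOW(S) = {$}.

S → λ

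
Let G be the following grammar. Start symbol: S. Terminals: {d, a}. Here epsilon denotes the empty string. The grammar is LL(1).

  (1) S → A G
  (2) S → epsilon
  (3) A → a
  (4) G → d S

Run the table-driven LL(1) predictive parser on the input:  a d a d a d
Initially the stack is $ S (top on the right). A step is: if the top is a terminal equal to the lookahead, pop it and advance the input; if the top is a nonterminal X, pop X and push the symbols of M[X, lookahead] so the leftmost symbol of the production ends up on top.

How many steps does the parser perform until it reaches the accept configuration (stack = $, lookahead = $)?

step 1: stack=$ S  input=a d a d a d $  — expand S → A G
step 2: stack=$ G A  input=a d a d a d $  — expand A → a
step 3: stack=$ G a  input=a d a d a d $  — match a
step 4: stack=$ G  input=d a d a d $  — expand G → d S
step 5: stack=$ S d  input=d a d a d $  — match d
step 6: stack=$ S  input=a d a d $  — expand S → A G
step 7: stack=$ G A  input=a d a d $  — expand A → a
step 8: stack=$ G a  input=a d a d $  — match a
step 9: stack=$ G  input=d a d $  — expand G → d S
step 10: stack=$ S d  input=d a d $  — match d
step 11: stack=$ S  input=a d $  — expand S → A G
step 12: stack=$ G A  input=a d $  — expand A → a
step 13: stack=$ G a  input=a d $  — match a
step 14: stack=$ G  input=d $  — expand G → d S
step 15: stack=$ S d  input=d $  — match d
step 16: stack=$ S  input=$  — expand S → epsilon
Accept reached after 16 steps.

16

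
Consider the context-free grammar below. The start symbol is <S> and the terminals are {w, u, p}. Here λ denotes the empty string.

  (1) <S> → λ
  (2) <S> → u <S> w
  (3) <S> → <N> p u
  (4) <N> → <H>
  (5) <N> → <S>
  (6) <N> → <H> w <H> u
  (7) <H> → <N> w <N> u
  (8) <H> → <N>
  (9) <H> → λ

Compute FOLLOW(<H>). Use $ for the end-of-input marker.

{p, u, w}

FIRST(<S>): from <S>→λ we get {λ}; from <S>→u <S> w we get {u}; from <S>→<N> p u we get {p, u, w}. So FIRST(<S>) = {λ, p, u, w}.
FIRST(<N>): from <N>→<H> we get {λ, p, u, w}; from <N>→<S> we get {λ, p, u, w}; from <N>→<H> w <H> u we get {p, u, w}. So FIRST(<N>) = {λ, p, u, w}.
FIRST(<H>): from <H>→<N> w <N> u we get {p, u, w}; from <H>→<N> we get {λ, p, u, w}; from <H>→λ we get {λ}. So FIRST(<H>) = {λ, p, u, w}.
FOLLOW(<S>) includes $ since <S> is the start symbol.
FOLLOW(<S>): in <S>→u <S> w, <S> is followed by w with FIRST {w}; in <N>→<S>, the suffix after <S> is empty, so FOLLOW(<S>) ⊇ FOLLOW(<N>) = {p, u, w}. Thus FOLLOW(<S>) = {$, p, u, w}.
FOLLOW(<N>): in <S>→<N> p u, <N> is followed by p u with FIRST {p}; in <H>→<N> w <N> u (occurrence 1), <N> is followed by w <N> u with FIRST {w}; in <H>→<N> w <N> u (occurrence 2), <N> is followed by u with FIRST {u}; in <H>→<N>, the suffix after <N> is empty, so FOLLOW(<N>) ⊇ FOLLOW(<H>) = {p, u, w}. Thus FOLLOW(<N>) = {p, u, w}.
FOLLOW(<H>): in <N>→<H>, the suffix after <H> is empty, so FOLLOW(<H>) ⊇ FOLLOW(<N>) = {p, u, w}; in <N>→<H> w <H> u (occurrence 1), <H> is followed by w <H> u with FIRST {w}; in <N>→<H> w <H> u (occurrence 2), <H> is followed by u with FIRST {u}. Thus FOLLOW(<H>) = {p, u, w}.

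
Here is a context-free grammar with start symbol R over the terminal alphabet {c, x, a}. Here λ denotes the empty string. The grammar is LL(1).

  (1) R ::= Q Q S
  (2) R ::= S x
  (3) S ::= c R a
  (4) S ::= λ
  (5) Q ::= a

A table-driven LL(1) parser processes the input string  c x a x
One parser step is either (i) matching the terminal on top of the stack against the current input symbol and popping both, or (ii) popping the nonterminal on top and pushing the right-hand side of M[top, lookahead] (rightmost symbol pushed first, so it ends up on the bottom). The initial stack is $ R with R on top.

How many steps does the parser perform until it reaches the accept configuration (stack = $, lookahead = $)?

8

     Stack      Input      Action
  1  $ R        c x a x $  expand R ::= S x
  2  $ x S      c x a x $  expand S ::= c R a
  3  $ x a R c  c x a x $  match c
  4  $ x a R    x a x $    expand R ::= S x
  5  $ x a x S  x a x $    expand S ::= λ
  6  $ x a x    x a x $    match x
  7  $ x a      a x $      match a
  8  $ x        x $        match x
Accept reached after 8 steps.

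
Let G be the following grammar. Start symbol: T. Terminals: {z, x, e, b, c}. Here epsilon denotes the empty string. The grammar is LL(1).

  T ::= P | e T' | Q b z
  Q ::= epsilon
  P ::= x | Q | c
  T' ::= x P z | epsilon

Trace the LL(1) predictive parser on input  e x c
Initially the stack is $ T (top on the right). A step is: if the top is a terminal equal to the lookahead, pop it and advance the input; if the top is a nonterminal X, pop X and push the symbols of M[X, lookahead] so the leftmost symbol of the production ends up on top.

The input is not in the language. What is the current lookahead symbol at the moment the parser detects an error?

$

step 1: stack=$ T  input=e x c $  — expand T ::= e T'
step 2: stack=$ T' e  input=e x c $  — match e
step 3: stack=$ T'  input=x c $  — expand T' ::= x P z
step 4: stack=$ z P x  input=x c $  — match x
step 5: stack=$ z P  input=c $  — expand P ::= c
step 6: stack=$ z c  input=c $  — match c
step 7: stack=$ z  input=$  — error: top is terminal z but lookahead is $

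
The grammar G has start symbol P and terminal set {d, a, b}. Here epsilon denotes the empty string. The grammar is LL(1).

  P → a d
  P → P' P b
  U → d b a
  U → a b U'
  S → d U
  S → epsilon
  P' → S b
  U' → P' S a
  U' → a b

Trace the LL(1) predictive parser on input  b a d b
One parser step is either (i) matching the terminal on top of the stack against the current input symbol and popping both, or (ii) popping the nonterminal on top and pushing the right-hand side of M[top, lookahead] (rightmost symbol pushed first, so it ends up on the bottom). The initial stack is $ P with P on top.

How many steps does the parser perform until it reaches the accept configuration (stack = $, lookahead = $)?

step 1: stack=$ P  input=b a d b $  — expand P → P' P b
step 2: stack=$ b P P'  input=b a d b $  — expand P' → S b
step 3: stack=$ b P b S  input=b a d b $  — expand S → epsilon
step 4: stack=$ b P b  input=b a d b $  — match b
step 5: stack=$ b P  input=a d b $  — expand P → a d
step 6: stack=$ b d a  input=a d b $  — match a
step 7: stack=$ b d  input=d b $  — match d
step 8: stack=$ b  input=b $  — match b
Accept reached after 8 steps.

8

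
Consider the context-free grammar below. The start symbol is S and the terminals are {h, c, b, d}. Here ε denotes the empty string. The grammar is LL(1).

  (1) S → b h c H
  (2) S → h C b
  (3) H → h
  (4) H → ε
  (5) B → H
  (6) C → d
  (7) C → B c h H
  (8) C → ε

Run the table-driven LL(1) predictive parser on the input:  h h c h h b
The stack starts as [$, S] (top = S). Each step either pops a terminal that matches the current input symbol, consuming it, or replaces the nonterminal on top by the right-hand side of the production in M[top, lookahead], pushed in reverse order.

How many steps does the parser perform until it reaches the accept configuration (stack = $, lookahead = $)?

11

      Stack        Input          Action
   1  $ S          h h c h h b $  expand S → h C b
   2  $ b C h      h h c h h b $  match h
   3  $ b C        h c h h b $    expand C → B c h H
   4  $ b H h c B  h c h h b $    expand B → H
   5  $ b H h c H  h c h h b $    expand H → h
   6  $ b H h c h  h c h h b $    match h
   7  $ b H h c    c h h b $      match c
   8  $ b H h      h h b $        match h
   9  $ b H        h b $          expand H → h
  10  $ b h        h b $          match h
  11  $ b          b $            match b
Accept reached after 11 steps.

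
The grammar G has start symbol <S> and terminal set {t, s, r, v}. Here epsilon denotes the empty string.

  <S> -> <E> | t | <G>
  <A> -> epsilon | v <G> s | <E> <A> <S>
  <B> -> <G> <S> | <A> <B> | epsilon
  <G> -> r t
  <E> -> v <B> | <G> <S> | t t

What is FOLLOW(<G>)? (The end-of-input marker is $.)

FIRST(<G>) = {r}
FIRST(<E>) = {r, t, v}  (via <G> <S>)
FIRST(<S>) = {r, t, v}  (via <E>, <G>)
FIRST(<A>) = {epsilon, r, t, v}  (via <E> <A> <S>)
FIRST(<B>) = {epsilon, r, t, v}  (via <G> <S>, <A> <B>)
FOLLOW(<S>) includes $ since <S> is the start symbol.
FOLLOW(<S>): in <A>-><E> <A> <S>, the suffix after <S> is empty, so FOLLOW(<S>) ⊇ FOLLOW(<A>) = {$, r, t, v}; in <B>-><G> <S>, the suffix after <S> is empty, so FOLLOW(<S>) ⊇ FOLLOW(<B>) = {$, r, t, v}; in <E>-><G> <S>, the suffix after <S> is empty, so FOLLOW(<S>) ⊇ FOLLOW(<E>) = {$, r, t, v}. Thus FOLLOW(<S>) = {$, r, t, v}.
FOLLOW(<G>): in <S>-><G>, the suffix after <G> is empty, so FOLLOW(<G>) ⊇ FOLLOW(<S>) = {$, r, t, v}; in <A>->v <G> s, <G> is followed by s with FIRST {s}; in <B>-><G> <S>, <G> is followed by <S> with FIRST {r, t, v}; in <E>-><G> <S>, <G> is followed by <S> with FIRST {r, t, v}. Thus FOLLOW(<G>) = {$, r, s, t, v}.
FOLLOW(<E>): in <S>-><E>, the suffix after <E> is empty, so FOLLOW(<E>) ⊇ FOLLOW(<S>) = {$, r, t, v}; in <A>-><E> <A> <S>, <E> is followed by <A> <S> with FIRST {r, t, v}. Thus FOLLOW(<E>) = {$, r, t, v}.
FOLLOW(<B>): in <B>-><A> <B>, the suffix after <B> is empty (adds nothing new); in <E>->v <B>, the suffix after <B> is empty, so FOLLOW(<B>) ⊇ FOLLOW(<E>) = {$, r, t, v}. Thus FOLLOW(<B>) = {$, r, t, v}.
FOLLOW(<A>): in <A>-><E> <A> <S>, <A> is followed by <S> with FIRST {r, t, v}; in <B>-><A> <B>, <A> is followed by <B> with FIRST {epsilon, r, t, v}; in <B>-><A> <B>, the suffix after <A> is nullable, so FOLLOW(<A>) ⊇ FOLLOW(<B>) = {$, r, t, v}. Thus FOLLOW(<A>) = {$, r, t, v}.

{$, r, s, t, v}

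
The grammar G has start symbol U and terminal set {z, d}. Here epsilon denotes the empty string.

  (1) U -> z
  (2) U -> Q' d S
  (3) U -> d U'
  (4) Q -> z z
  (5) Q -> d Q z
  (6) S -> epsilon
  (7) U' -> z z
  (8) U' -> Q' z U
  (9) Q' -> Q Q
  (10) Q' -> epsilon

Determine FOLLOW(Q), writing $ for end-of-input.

{d, z}

FIRST(Q): from Q->z z we get {z}; from Q->d Q z we get {d}. So FIRST(Q) = {d, z}.
FIRST(S): from S->epsilon we get {epsilon}. So FIRST(S) = {epsilon}.
FIRST(Q'): from Q'->Q Q we get {d, z}; from Q'->epsilon we get {epsilon}. So FIRST(Q') = {epsilon, d, z}.
FIRST(U): from U->z we get {z}; from U->Q' d S we get {d, z}; from U->d U' we get {d}. So FIRST(U) = {d, z}.
FIRST(U'): from U'->z z we get {z}; from U'->Q' z U we get {d, z}. So FIRST(U') = {d, z}.
FOLLOW(U) includes $ since U is the start symbol.
FOLLOW(Q'): in U->Q' d S, Q' is followed by d S with FIRST {d}; in U'->Q' z U, Q' is followed by z U with FIRST {z}. Thus FOLLOW(Q') = {d, z}.
FOLLOW(Q): in Q->d Q z, Q is followed by z with FIRST {z}; in Q'->Q Q (occurrence 1), Q is followed by Q with FIRST {d, z}; in Q'->Q Q (occurrence 2), the suffix after Q is empty, so FOLLOW(Q) ⊇ FOLLOW(Q') = {d, z}. Thus FOLLOW(Q) = {d, z}.
FOLLOW(U): in U'->Q' z U, the suffix after U is empty, so FOLLOW(U) ⊇ FOLLOW(U') = {$}. Thus FOLLOW(U) = {$}.
FOLLOW(S): in U->Q' d S, the suffix after S is empty, so FOLLOW(S) ⊇ FOLLOW(U) = {$}. Thus FOLLOW(S) = {$}.
FOLLOW(U'): in U->d U', the suffix after U' is empty, so FOLLOW(U') ⊇ FOLLOW(U) = {$}. Thus FOLLOW(U') = {$}.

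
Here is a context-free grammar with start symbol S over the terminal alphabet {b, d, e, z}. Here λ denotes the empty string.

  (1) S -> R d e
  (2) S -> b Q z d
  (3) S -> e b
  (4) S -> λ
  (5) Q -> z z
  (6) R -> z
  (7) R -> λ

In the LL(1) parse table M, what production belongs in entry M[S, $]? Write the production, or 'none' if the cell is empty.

S -> λ

FIRST(Q) = {z}
FIRST(R) = {λ, z}
FIRST(S) = {λ, b, d, e, z}  (via R d e)
FOLLOW(S) includes $ since S is the start symbol.
FOLLOW(S): S appears on no right-hand side. Thus FOLLOW(S) = {$}.
For S -> R d e: FIRST(R d e) = {d, z}, so it goes in M[S, t] for t ∈ {d, z}.
For S -> b Q z d: FIRST(b Q z d) = {b}, so it goes in M[S, t] for t ∈ {b}.
For S -> e b: FIRST(e b) = {e}, so it goes in M[S, t] for t ∈ {e}.
For S -> λ: FIRST(λ) = {λ}, so it goes in M[S, t] for t ∈ {}; since λ ∈ FIRST, also for every t ∈ FOLLOW(S) = {$}.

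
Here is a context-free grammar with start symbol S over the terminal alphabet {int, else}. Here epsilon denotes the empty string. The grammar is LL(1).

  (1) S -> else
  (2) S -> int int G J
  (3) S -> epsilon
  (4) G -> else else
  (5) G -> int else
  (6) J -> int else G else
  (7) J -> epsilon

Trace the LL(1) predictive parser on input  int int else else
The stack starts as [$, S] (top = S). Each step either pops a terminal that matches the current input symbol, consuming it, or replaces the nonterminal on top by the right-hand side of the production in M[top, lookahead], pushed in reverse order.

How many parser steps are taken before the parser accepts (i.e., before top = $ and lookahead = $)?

7

     Stack          Input                Action
  1  $ S            int int else else $  expand S -> int int G J
  2  $ J G int int  int int else else $  match int
  3  $ J G int      int else else $      match int
  4  $ J G          else else $          expand G -> else else
  5  $ J else else  else else $          match else
  6  $ J else       else $               match else
  7  $ J            $                    expand J -> epsilon
Accept reached after 7 steps.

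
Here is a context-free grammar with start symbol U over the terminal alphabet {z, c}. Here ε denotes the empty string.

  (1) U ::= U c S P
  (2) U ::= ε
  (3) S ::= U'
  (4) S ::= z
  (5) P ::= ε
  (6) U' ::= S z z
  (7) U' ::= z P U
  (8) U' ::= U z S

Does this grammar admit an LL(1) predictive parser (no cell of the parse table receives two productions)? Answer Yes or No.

No

FIRST(U) = {ε, c}
FIRST(S) = {c, z}
FIRST(P) = {ε}
FIRST(U') = {c, z}
FOLLOW(U) = {$, c, z}
FOLLOW(S) = {$, c, z}
FOLLOW(P) = {$, c, z}
FOLLOW(U') = {$, c, z}
Cell M[S, z] receives both S ::= U' and S ::= z — the grammar is not LL(1).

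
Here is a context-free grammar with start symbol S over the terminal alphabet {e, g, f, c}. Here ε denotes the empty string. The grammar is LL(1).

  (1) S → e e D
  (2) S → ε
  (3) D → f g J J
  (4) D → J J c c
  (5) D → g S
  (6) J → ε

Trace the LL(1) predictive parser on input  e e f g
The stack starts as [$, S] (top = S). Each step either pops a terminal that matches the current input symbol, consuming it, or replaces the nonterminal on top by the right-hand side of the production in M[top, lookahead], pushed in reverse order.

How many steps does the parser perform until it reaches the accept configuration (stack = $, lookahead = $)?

8

     Stack      Input      Action
  1  $ S        e e f g $  expand S → e e D
  2  $ D e e    e e f g $  match e
  3  $ D e      e f g $    match e
  4  $ D        f g $      expand D → f g J J
  5  $ J J g f  f g $      match f
  6  $ J J g    g $        match g
  7  $ J J      $          expand J → ε
  8  $ J        $          expand J → ε
Accept reached after 8 steps.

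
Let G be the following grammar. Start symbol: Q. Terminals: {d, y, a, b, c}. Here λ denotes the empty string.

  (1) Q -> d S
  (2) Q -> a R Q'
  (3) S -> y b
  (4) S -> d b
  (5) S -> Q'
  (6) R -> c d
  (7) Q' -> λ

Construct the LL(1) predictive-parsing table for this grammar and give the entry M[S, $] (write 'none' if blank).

FIRST(Q) = {a, d}
FIRST(R) = {c}
FIRST(Q') = {λ}
FIRST(S) = {λ, d, y}  (via Q')
FOLLOW(Q) includes $ since Q is the start symbol.
FOLLOW(Q): Q appears on no right-hand side. Thus FOLLOW(Q) = {$}.
FOLLOW(S): in Q->d S, the suffix after S is empty, so FOLLOW(S) ⊇ FOLLOW(Q) = {$}. Thus FOLLOW(S) = {$}.
For S -> y b: FIRST(y b) = {y}, so it goes in M[S, t] for t ∈ {y}.
For S -> d b: FIRST(d b) = {d}, so it goes in M[S, t] for t ∈ {d}.
For S -> Q': FIRST(Q') = {λ}, so it goes in M[S, t] for t ∈ {}; since λ ∈ FIRST, also for every t ∈ FOLLOW(S) = {$}.

S -> Q'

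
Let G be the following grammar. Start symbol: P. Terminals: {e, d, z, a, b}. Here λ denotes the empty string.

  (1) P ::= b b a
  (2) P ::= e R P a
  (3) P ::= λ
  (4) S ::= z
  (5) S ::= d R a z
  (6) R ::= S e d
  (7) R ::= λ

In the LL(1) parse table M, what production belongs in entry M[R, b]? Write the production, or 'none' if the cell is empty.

R ::= λ

FIRST(P) = {λ, b, e}
FIRST(S) = {d, z}
FIRST(R) = {λ, d, z}  (via S e d)
FOLLOW(P) includes $ since P is the start symbol.
FOLLOW(R): in P::=e R P a, R is followed by P a with FIRST {a, b, e}; in S::=d R a z, R is followed by a z with FIRST {a}. Thus FOLLOW(R) = {a, b, e}.
For R ::= S e d: FIRST(S e d) = {d, z}, so it goes in M[R, t] for t ∈ {d, z}.
For R ::= λ: FIRST(λ) = {λ}, so it goes in M[R, t] for t ∈ {}; since λ ∈ FIRST, also for every t ∈ FOLLOW(R) = {a, b, e}.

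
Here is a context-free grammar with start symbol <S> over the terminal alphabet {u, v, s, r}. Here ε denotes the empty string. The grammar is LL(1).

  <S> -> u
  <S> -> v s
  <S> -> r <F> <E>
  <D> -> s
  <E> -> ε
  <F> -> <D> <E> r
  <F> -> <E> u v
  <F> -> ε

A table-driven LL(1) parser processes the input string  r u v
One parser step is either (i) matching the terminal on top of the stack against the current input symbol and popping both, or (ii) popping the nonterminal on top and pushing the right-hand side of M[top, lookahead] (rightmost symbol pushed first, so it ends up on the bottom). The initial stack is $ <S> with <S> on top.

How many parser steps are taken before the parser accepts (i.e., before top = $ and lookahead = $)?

7

     Stack          Input    Action
  1  $ <S>          r u v $  expand <S> -> r <F> <E>
  2  $ <E> <F> r    r u v $  match r
  3  $ <E> <F>      u v $    expand <F> -> <E> u v
  4  $ <E> v u <E>  u v $    expand <E> -> ε
  5  $ <E> v u      u v $    match u
  6  $ <E> v        v $      match v
  7  $ <E>          $        expand <E> -> ε
Accept reached after 7 steps.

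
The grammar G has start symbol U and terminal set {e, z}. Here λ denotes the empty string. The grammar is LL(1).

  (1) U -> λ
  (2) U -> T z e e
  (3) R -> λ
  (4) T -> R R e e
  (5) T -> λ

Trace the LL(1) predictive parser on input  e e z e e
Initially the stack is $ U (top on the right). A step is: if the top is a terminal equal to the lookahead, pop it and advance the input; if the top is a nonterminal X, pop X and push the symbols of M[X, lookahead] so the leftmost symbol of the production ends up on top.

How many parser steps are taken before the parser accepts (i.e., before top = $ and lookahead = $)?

9

     Stack            Input        Action
  1  $ U              e e z e e $  expand U -> T z e e
  2  $ e e z T        e e z e e $  expand T -> R R e e
  3  $ e e z e e R R  e e z e e $  expand R -> λ
  4  $ e e z e e R    e e z e e $  expand R -> λ
  5  $ e e z e e      e e z e e $  match e
  6  $ e e z e        e z e e $    match e
  7  $ e e z          z e e $      match z
  8  $ e e            e e $        match e
  9  $ e              e $          match e
Accept reached after 9 steps.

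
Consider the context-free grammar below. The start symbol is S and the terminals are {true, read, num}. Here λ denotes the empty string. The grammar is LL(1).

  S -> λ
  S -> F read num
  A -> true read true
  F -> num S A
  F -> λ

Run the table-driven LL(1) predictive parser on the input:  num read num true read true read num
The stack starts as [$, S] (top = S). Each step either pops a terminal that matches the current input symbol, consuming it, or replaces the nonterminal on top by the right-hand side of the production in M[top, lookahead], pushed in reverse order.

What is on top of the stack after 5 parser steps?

     Stack                    Input                                   Action
  1  $ S                      num read num true read true read num $  expand S -> F read num
  2  $ num read F             num read num true read true read num $  expand F -> num S A
  3  $ num read A S num       num read num true read true read num $  match num
  4  $ num read A S           read num true read true read num $      expand S -> F read num
  5  $ num read A num read F  read num true read true read num $      expand F -> λ
Stack after step 5: $ num read A num read (top = read).

read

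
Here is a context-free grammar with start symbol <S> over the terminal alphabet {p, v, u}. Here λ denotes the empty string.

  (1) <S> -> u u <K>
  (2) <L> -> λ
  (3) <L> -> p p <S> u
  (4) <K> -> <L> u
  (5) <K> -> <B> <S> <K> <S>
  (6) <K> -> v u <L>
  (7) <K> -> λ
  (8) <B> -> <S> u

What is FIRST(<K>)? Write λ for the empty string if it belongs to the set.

FIRST(<S>) = {u}
FIRST(<L>) = {λ, p}
FIRST(<B>) = {u}  (via <S> u)
FIRST(<K>) = {λ, p, u, v}  (via <L> u, <B> <S> <K> <S>)

{λ, p, u, v}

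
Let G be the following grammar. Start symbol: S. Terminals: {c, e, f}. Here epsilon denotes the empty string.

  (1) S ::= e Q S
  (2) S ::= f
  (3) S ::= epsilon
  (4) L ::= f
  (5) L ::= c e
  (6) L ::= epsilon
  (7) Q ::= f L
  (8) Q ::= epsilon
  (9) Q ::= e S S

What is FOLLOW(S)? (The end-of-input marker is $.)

{$, e, f}

FIRST(S) = {epsilon, e, f}
FIRST(L) = {epsilon, c, f}
FIRST(Q) = {epsilon, e, f}
FOLLOW(S) includes $ since S is the start symbol.
FOLLOW(S): in S::=e Q S, the suffix after S is empty (adds nothing new); in Q::=e S S (occurrence 1), S is followed by S with FIRST {epsilon, e, f}; in Q::=e S S (occurrence 1), the suffix after S is nullable, so FOLLOW(S) ⊇ FOLLOW(Q) = {$, e, f}; in Q::=e S S (occurrence 2), the suffix after S is empty, so FOLLOW(S) ⊇ FOLLOW(Q) = {$, e, f}. Thus FOLLOW(S) = {$, e, f}.
FOLLOW(Q): in S::=e Q S, Q is followed by S with FIRST {epsilon, e, f}; in S::=e Q S, the suffix after Q is nullable, so FOLLOW(Q) ⊇ FOLLOW(S) = {$, e, f}. Thus FOLLOW(Q) = {$, e, f}.
FOLLOW(L): in Q::=f L, the suffix after L is empty, so FOLLOW(L) ⊇ FOLLOW(Q) = {$, e, f}. Thus FOLLOW(L) = {$, e, f}.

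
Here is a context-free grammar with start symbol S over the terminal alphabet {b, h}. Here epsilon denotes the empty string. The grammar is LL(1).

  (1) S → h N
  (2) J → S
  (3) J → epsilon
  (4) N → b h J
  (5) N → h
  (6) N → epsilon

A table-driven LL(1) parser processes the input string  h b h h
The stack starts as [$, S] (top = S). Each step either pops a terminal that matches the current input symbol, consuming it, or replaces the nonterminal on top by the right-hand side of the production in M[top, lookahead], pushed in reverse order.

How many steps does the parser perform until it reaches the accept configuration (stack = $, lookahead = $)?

     Stack    Input      Action
  1  $ S      h b h h $  expand S → h N
  2  $ N h    h b h h $  match h
  3  $ N      b h h $    expand N → b h J
  4  $ J h b  b h h $    match b
  5  $ J h    h h $      match h
  6  $ J      h $        expand J → S
  7  $ S      h $        expand S → h N
  8  $ N h    h $        match h
  9  $ N      $          expand N → epsilon
Accept reached after 9 steps.

9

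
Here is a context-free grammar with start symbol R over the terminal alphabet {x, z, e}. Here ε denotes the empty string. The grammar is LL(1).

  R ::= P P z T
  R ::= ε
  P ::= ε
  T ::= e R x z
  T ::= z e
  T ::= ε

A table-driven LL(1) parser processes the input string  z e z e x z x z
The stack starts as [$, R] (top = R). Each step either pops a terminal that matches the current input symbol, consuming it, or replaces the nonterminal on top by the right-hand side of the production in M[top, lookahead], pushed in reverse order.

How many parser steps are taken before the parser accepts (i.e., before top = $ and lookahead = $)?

17

step 1: stack=$ R  input=z e z e x z x z $  — expand R ::= P P z T
step 2: stack=$ T z P P  input=z e z e x z x z $  — expand P ::= ε
step 3: stack=$ T z P  input=z e z e x z x z $  — expand P ::= ε
step 4: stack=$ T z  input=z e z e x z x z $  — match z
step 5: stack=$ T  input=e z e x z x z $  — expand T ::= e R x z
step 6: stack=$ z x R e  input=e z e x z x z $  — match e
step 7: stack=$ z x R  input=z e x z x z $  — expand R ::= P P z T
step 8: stack=$ z x T z P P  input=z e x z x z $  — expand P ::= ε
step 9: stack=$ z x T z P  input=z e x z x z $  — expand P ::= ε
step 10: stack=$ z x T z  input=z e x z x z $  — match z
step 11: stack=$ z x T  input=e x z x z $  — expand T ::= e R x z
step 12: stack=$ z x z x R e  input=e x z x z $  — match e
step 13: stack=$ z x z x R  input=x z x z $  — expand R ::= ε
step 14: stack=$ z x z x  input=x z x z $  — match x
step 15: stack=$ z x z  input=z x z $  — match z
step 16: stack=$ z x  input=x z $  — match x
step 17: stack=$ z  input=z $  — match z
Accept reached after 17 steps.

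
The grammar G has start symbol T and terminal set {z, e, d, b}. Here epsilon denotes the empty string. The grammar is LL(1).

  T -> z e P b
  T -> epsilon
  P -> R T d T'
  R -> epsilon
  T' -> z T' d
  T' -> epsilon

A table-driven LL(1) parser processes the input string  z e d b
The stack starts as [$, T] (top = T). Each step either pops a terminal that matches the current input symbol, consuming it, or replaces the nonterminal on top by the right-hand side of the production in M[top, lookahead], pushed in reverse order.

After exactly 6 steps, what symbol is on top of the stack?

d

     Stack         Input      Action
  1  $ T           z e d b $  expand T -> z e P b
  2  $ b P e z     z e d b $  match z
  3  $ b P e       e d b $    match e
  4  $ b P         d b $      expand P -> R T d T'
  5  $ b T' d T R  d b $      expand R -> epsilon
  6  $ b T' d T    d b $      expand T -> epsilon
Stack after step 6: $ b T' d (top = d).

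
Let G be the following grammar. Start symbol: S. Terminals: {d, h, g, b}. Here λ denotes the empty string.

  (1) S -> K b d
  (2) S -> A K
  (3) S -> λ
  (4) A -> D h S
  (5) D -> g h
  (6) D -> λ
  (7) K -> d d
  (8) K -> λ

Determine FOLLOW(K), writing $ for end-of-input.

FIRST(D): from D->g h we get {g}; from D->λ we get {λ}. So FIRST(D) = {λ, g}.
FIRST(K): from K->d d we get {d}; from K->λ we get {λ}. So FIRST(K) = {λ, d}.
FIRST(A): from A->D h S we get {g, h}. So FIRST(A) = {g, h}.
FIRST(S): from S->K b d we get {b, d}; from S->A K we get {g, h}; from S->λ we get {λ}. So FIRST(S) = {λ, b, d, g, h}.
FOLLOW(S) includes $ since S is the start symbol.
FOLLOW(D): in A->D h S, D is followed by h S with FIRST {h}. Thus FOLLOW(D) = {h}.
FOLLOW(S): in A->D h S, the suffix after S is empty, so FOLLOW(S) ⊇ FOLLOW(A) = {$, d}. Thus FOLLOW(S) = {$, d}.
FOLLOW(A): in S->A K, A is followed by K with FIRST {λ, d}; in S->A K, the suffix after A is nullable, so FOLLOW(A) ⊇ FOLLOW(S) = {$, d}. Thus FOLLOW(A) = {$, d}.
FOLLOW(K): in S->K b d, K is followed by b d with FIRST {b}; in S->A K, the suffix after K is empty, so FOLLOW(K) ⊇ FOLLOW(S) = {$, d}. Thus FOLLOW(K) = {$, b, d}.

{$, b, d}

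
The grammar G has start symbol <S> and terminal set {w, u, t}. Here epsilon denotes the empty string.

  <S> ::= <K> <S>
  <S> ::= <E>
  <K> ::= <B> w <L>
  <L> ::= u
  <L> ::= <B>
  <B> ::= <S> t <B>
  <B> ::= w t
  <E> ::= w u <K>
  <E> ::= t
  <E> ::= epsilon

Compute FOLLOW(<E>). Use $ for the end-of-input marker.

{$, t}

FIRST(<E>): from <E>::=w u <K> we get {w}; from <E>::=t we get {t}; from <E>::=epsilon we get {epsilon}. So FIRST(<E>) = {epsilon, t, w}.
FIRST(<S>): from <S>::=<K> <S> we get {t, w}; from <S>::=<E> we get {epsilon, t, w}. So FIRST(<S>) = {epsilon, t, w}.
FIRST(<B>): from <B>::=<S> t <B> we get {t, w}; from <B>::=w t we get {w}. So FIRST(<B>) = {t, w}.
FIRST(<K>): from <K>::=<B> w <L> we get {t, w}. So FIRST(<K>) = {t, w}.
FIRST(<L>): from <L>::=u we get {u}; from <L>::=<B> we get {t, w}. So FIRST(<L>) = {t, u, w}.
FOLLOW(<S>) includes $ since <S> is the start symbol.
FOLLOW(<S>): in <S>::=<K> <S>, the suffix after <S> is empty (adds nothing new); in <B>::=<S> t <B>, <S> is followed by t <B> with FIRST {t}. Thus FOLLOW(<S>) = {$, t}.
FOLLOW(<E>): in <S>::=<E>, the suffix after <E> is empty, so FOLLOW(<E>) ⊇ FOLLOW(<S>) = {$, t}. Thus FOLLOW(<E>) = {$, t}.
FOLLOW(<K>): in <S>::=<K> <S>, <K> is followed by <S> with FIRST {epsilon, t, w}; in <S>::=<K> <S>, the suffix after <K> is nullable, so FOLLOW(<K>) ⊇ FOLLOW(<S>) = {$, t}; in <E>::=w u <K>, the suffix after <K> is empty, so FOLLOW(<K>) ⊇ FOLLOW(<E>) = {$, t}. Thus FOLLOW(<K>) = {$, t, w}.
FOLLOW(<L>): in <K>::=<B> w <L>, the suffix after <L> is empty, so FOLLOW(<L>) ⊇ FOLLOW(<K>) = {$, t, w}. Thus FOLLOW(<L>) = {$, t, w}.
FOLLOW(<B>): in <K>::=<B> w <L>, <B> is followed by w <L> with FIRST {w}; in <L>::=<B>, the suffix after <B> is empty, so FOLLOW(<B>) ⊇ FOLLOW(<L>) = {$, t, w}; in <B>::=<S> t <B>, the suffix after <B> is empty (adds nothing new). Thus FOLLOW(<B>) = {$, t, w}.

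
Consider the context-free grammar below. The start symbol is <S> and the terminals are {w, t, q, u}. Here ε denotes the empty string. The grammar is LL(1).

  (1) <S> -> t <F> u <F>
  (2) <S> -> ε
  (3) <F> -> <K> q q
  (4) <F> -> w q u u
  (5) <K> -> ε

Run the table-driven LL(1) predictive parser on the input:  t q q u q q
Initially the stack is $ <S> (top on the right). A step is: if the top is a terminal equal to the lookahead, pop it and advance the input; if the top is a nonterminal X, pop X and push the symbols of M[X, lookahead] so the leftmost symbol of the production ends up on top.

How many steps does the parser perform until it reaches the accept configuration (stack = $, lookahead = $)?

11

      Stack            Input          Action
   1  $ <S>            t q q u q q $  expand <S> -> t <F> u <F>
   2  $ <F> u <F> t    t q q u q q $  match t
   3  $ <F> u <F>      q q u q q $    expand <F> -> <K> q q
   4  $ <F> u q q <K>  q q u q q $    expand <K> -> ε
   5  $ <F> u q q      q q u q q $    match q
   6  $ <F> u q        q u q q $      match q
   7  $ <F> u          u q q $        match u
   8  $ <F>            q q $          expand <F> -> <K> q q
   9  $ q q <K>        q q $          expand <K> -> ε
  10  $ q q            q q $          match q
  11  $ q              q $            match q
Accept reached after 11 steps.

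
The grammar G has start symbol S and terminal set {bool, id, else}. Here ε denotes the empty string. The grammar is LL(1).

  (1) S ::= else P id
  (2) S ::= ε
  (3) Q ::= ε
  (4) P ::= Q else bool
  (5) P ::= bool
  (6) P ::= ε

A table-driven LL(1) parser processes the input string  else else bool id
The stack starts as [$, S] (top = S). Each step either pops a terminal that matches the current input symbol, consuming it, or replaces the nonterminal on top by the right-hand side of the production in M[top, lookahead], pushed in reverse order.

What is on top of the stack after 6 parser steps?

id

step 1: stack=$ S  input=else else bool id $  — expand S ::= else P id
step 2: stack=$ id P else  input=else else bool id $  — match else
step 3: stack=$ id P  input=else bool id $  — expand P ::= Q else bool
step 4: stack=$ id bool else Q  input=else bool id $  — expand Q ::= ε
step 5: stack=$ id bool else  input=else bool id $  — match else
step 6: stack=$ id bool  input=bool id $  — match bool
Stack after step 6: $ id (top = id).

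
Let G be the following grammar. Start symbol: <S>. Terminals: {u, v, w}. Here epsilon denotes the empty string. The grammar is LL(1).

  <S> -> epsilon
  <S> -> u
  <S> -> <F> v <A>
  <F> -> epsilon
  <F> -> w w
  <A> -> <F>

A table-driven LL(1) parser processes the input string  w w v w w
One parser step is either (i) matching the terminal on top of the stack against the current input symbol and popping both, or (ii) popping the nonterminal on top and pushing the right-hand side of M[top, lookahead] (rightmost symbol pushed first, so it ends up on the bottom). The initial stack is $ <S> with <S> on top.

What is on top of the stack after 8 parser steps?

w

     Stack        Input        Action
  1  $ <S>        w w v w w $  expand <S> -> <F> v <A>
  2  $ <A> v <F>  w w v w w $  expand <F> -> w w
  3  $ <A> v w w  w w v w w $  match w
  4  $ <A> v w    w v w w $    match w
  5  $ <A> v      v w w $      match v
  6  $ <A>        w w $        expand <A> -> <F>
  7  $ <F>        w w $        expand <F> -> w w
  8  $ w w        w w $        match w
Stack after step 8: $ w (top = w).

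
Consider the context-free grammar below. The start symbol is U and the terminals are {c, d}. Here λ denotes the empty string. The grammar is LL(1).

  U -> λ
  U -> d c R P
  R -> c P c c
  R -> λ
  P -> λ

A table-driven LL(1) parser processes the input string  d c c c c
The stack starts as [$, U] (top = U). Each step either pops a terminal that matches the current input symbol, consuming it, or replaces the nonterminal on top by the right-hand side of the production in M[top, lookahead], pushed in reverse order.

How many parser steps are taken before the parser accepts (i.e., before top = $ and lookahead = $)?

9

     Stack        Input        Action
  1  $ U          d c c c c $  expand U -> d c R P
  2  $ P R c d    d c c c c $  match d
  3  $ P R c      c c c c $    match c
  4  $ P R        c c c $      expand R -> c P c c
  5  $ P c c P c  c c c $      match c
  6  $ P c c P    c c $        expand P -> λ
  7  $ P c c      c c $        match c
  8  $ P c        c $          match c
  9  $ P          $            expand P -> λ
Accept reached after 9 steps.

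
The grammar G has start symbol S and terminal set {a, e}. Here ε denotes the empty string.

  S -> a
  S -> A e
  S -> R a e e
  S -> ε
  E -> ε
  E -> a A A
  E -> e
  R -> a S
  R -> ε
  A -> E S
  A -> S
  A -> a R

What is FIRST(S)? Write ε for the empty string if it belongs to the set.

FIRST(E) = {ε, a, e}
FIRST(R) = {ε, a}
FIRST(S) = {ε, a, e}  (via A e, R a e e)
FIRST(A) = {ε, a, e}  (via E S, S)

{ε, a, e}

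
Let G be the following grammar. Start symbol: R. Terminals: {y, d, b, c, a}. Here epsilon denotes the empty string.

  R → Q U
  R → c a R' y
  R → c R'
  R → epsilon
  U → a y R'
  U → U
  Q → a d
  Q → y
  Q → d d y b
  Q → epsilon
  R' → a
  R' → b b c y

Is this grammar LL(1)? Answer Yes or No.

FIRST(R) = {epsilon, a, c, d, y}
FIRST(U) = {a}
FIRST(Q) = {epsilon, a, d, y}
FIRST(R') = {a, b}
FOLLOW(R) = {$}
FOLLOW(U) = {$}
FOLLOW(Q) = {a}
FOLLOW(R') = {$, y}
Cell M[Q, a] receives both Q → a d and Q → epsilon — the grammar is not LL(1).

No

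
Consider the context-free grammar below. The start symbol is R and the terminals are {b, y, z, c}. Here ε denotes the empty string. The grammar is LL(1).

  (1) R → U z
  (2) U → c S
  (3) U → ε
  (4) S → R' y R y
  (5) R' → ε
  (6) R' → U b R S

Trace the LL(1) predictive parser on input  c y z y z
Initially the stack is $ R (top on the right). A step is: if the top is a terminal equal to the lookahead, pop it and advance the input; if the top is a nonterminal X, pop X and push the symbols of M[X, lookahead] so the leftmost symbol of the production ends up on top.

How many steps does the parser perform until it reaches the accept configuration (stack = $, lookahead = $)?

11

      Stack         Input        Action
   1  $ R           c y z y z $  expand R → U z
   2  $ z U         c y z y z $  expand U → c S
   3  $ z S c       c y z y z $  match c
   4  $ z S         y z y z $    expand S → R' y R y
   5  $ z y R y R'  y z y z $    expand R' → ε
   6  $ z y R y     y z y z $    match y
   7  $ z y R       z y z $      expand R → U z
   8  $ z y z U     z y z $      expand U → ε
   9  $ z y z       z y z $      match z
  10  $ z y         y z $        match y
  11  $ z           z $          match z
Accept reached after 11 steps.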